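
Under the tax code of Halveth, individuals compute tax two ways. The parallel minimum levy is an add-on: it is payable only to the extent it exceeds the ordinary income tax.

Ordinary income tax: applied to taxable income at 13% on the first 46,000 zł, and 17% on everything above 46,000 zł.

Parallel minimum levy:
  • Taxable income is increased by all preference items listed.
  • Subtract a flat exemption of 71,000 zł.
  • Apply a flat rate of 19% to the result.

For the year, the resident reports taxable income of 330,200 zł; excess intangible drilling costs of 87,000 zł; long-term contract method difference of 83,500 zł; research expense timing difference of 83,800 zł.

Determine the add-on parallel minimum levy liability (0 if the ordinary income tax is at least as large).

43,271 zł

Ordinary income tax:
  46,000 zł × 13% = 5,980 zł
  284,200 zł × 17% = 48,314 zł
  → 54,294 zł

Parallel minimum levy:
  Adjusted income: 330,200 zł + 87,000 zł + 83,500 zł + 83,800 zł = 584,500 zł
  Less exemption 71,000 zł → base 513,500 zł
  513,500 zł × 19% = 97,565 zł

Excess of parallel minimum levy over ordinary income tax: 97,565 zł − 54,294 zł = 43,271 zł.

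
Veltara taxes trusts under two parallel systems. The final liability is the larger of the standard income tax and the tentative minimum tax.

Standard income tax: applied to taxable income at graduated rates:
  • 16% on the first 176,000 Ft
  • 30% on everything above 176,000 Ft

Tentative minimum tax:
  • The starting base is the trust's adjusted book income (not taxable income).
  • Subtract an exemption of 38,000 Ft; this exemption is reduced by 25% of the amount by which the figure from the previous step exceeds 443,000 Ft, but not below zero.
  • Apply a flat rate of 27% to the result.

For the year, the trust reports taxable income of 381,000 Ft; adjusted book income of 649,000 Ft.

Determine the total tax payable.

175,230 Ft

Standard income tax:
  176,000 Ft × 16% = 28,160 Ft
  205,000 Ft × 30% = 61,500 Ft
  → 89,660 Ft

Tentative minimum tax:
  Base (adjusted book income): 649,000 Ft
  Exemption: 25% × (649,000 Ft − 443,000 Ft) = 51,500 Ft ≥ 38,000 Ft, so the exemption is fully phased out
  Base: 649,000 Ft − 0 Ft = 649,000 Ft
  649,000 Ft × 27% = 175,230 Ft

175,230 Ft > 89,660 Ft, so the tentative minimum tax is the binding amount.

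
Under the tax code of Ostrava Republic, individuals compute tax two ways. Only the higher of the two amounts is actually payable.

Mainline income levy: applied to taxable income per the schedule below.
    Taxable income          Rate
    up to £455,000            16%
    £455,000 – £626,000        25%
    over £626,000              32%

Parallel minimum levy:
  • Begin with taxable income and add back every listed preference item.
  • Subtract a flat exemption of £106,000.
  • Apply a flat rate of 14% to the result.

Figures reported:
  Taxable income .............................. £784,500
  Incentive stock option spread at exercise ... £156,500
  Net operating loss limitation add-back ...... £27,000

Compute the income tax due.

£166,270

Mainline income levy:
  £455,000 × 16% = £72,800
  £171,000 × 25% = £42,750
  £158,500 × 32% = £50,720
  → £166,270

Parallel minimum levy:
  Adjusted income: £784,500 + £156,500 + £27,000 = £968,000
  Less exemption £106,000 → base £862,000
  £862,000 × 14% = £120,680

£166,270 > £120,680, so the mainline income levy governs.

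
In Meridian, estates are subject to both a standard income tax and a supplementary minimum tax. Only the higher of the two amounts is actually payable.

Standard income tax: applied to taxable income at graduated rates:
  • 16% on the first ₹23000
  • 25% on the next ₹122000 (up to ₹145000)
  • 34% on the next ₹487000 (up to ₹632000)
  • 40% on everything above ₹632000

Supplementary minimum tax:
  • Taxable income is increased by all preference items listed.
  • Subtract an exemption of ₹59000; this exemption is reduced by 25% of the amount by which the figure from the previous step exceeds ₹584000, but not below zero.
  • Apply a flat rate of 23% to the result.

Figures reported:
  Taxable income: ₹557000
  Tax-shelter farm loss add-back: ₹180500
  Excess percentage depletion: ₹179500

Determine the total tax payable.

Standard income tax:
  ₹23000 × 16% = ₹3680
  ₹122000 × 25% = ₹30500
  ₹412000 × 34% = ₹140080
  → ₹174260

Supplementary minimum tax:
  Adjusted income: ₹557000 + ₹180500 + ₹179500 = ₹917000
  Exemption: 25% × (₹917000 − ₹584000) = ₹83250 ≥ ₹59000, so the exemption is fully phased out
  Base: ₹917000 − ₹0 = ₹917000
  ₹917000 × 23% = ₹210910

₹210910 > ₹174260, so the supplementary minimum tax is the binding amount.

₹210910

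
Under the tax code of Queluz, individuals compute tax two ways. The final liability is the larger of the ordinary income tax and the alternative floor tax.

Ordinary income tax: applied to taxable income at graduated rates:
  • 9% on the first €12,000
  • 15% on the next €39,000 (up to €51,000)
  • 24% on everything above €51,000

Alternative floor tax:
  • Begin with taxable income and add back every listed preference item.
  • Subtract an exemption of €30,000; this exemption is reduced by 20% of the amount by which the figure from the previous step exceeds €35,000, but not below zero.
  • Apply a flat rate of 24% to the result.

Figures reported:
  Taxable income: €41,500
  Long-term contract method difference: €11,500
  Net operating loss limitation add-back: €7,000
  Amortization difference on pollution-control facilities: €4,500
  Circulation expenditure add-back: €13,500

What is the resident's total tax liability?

€13,584

Ordinary income tax:
  €12,000 × 9% = €1,080
  €29,500 × 15% = €4,425
  → €5,505

Alternative floor tax:
  Adjusted income: €41,500 + €11,500 + €7,000 + €4,500 + €13,500 = €78,000
  Exemption: €30,000 − 20% × (€78,000 − €35,000) = €30,000 − €8,600 = €21,400
  Base: €78,000 − €21,400 = €56,600
  €56,600 × 24% = €13,584

€13,584 > €5,505, so the alternative floor tax is the binding amount.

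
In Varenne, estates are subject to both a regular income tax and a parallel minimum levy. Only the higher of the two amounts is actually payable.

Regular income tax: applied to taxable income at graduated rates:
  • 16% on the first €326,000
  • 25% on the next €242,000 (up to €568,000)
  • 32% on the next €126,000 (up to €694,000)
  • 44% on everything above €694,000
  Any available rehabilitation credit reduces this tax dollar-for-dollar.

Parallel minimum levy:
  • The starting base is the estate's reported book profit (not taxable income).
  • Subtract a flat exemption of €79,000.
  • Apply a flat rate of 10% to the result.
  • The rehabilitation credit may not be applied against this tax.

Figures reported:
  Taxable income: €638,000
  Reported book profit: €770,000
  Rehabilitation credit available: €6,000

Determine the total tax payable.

Regular income tax:
  €326,000 × 16% = €52,160
  €242,000 × 25% = €60,500
  €70,000 × 32% = €22,400
  → €135,060
  Less rehabilitation credit €6,000 → €129,060

Parallel minimum levy:
  Base (reported book profit): €770,000
  Less exemption €79,000 → base €691,000
  €691,000 × 10% = €69,100

€129,060 > €69,100, so the regular income tax governs.

€129,060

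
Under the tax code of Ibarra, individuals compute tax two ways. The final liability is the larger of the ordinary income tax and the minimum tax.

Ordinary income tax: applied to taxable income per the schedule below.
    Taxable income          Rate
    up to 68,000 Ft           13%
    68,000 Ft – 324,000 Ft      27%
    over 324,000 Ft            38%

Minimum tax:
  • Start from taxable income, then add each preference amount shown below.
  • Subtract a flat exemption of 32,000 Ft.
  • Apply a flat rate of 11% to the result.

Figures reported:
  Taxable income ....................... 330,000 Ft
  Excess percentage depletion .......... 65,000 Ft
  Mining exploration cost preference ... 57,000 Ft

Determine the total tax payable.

Minimum tax:
  Adjusted income: 330,000 Ft + 65,000 Ft + 57,000 Ft = 452,000 Ft
  Less exemption 32,000 Ft → base 420,000 Ft
  420,000 Ft × 11% = 46,200 Ft

Ordinary income tax:
  68,000 Ft × 13% = 8,840 Ft
  256,000 Ft × 27% = 69,120 Ft
  6,000 Ft × 38% = 2,280 Ft
  → 80,240 Ft

80,240 Ft > 46,200 Ft, so the ordinary income tax governs.

80,240 Ft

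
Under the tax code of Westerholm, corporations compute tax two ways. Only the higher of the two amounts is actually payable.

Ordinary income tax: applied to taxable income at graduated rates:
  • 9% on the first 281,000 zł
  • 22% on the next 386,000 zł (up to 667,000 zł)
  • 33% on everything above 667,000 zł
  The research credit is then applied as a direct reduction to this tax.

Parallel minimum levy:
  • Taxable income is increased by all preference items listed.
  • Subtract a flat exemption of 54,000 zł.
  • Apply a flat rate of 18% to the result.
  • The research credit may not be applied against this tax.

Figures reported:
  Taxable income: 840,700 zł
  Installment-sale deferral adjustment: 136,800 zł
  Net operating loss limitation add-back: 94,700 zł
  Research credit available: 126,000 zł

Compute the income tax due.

Parallel minimum levy:
  Adjusted income: 840,700 zł + 136,800 zł + 94,700 zł = 1,072,200 zł
  Less exemption 54,000 zł → base 1,018,200 zł
  1,018,200 zł × 18% = 183,276 zł

Ordinary income tax:
  281,000 zł × 9% = 25,290 zł
  386,000 zł × 22% = 84,920 zł
  173,700 zł × 33% = 57,321 zł
  → 167,531 zł
  Less research credit 126,000 zł → 41,531 zł

183,276 zł > 41,531 zł, so the parallel minimum levy is the binding amount.

183,276 zł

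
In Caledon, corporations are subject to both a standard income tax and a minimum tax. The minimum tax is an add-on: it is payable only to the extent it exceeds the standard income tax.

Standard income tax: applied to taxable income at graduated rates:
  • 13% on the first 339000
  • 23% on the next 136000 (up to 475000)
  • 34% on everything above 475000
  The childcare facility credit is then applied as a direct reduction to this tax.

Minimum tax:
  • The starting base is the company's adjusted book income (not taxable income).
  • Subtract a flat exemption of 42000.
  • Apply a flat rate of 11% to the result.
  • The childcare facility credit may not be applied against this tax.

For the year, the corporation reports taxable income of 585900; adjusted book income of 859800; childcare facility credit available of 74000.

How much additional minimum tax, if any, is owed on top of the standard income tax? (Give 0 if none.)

50902

Standard income tax:
  339000 × 13% = 44070
  136000 × 23% = 31280
  110900 × 34% = 37706
  → 113056
  Less childcare facility credit 74000 → 39056

Minimum tax:
  Base (adjusted book income): 859800
  Less exemption 42000 → base 817800
  817800 × 11% = 89958

Excess of minimum tax over standard income tax: 89958 − 39056 = 50902.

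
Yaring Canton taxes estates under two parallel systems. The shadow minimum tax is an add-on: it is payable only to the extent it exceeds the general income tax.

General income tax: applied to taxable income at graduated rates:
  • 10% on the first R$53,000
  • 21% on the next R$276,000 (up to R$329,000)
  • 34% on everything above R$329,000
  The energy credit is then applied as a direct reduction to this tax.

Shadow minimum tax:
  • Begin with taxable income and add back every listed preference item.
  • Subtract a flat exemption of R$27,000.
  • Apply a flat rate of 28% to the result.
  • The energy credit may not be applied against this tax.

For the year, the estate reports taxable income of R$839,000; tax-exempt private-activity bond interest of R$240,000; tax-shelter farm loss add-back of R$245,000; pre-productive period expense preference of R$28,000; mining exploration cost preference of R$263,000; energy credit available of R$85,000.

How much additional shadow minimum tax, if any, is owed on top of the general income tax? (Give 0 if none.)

Shadow minimum tax:
  Adjusted income: R$839,000 + R$240,000 + R$245,000 + R$28,000 + R$263,000 = R$1,615,000
  Less exemption R$27,000 → base R$1,588,000
  R$1,588,000 × 28% = R$444,640

General income tax:
  R$53,000 × 10% = R$5,300
  R$276,000 × 21% = R$57,960
  R$510,000 × 34% = R$173,400
  → R$236,660
  Less energy credit R$85,000 → R$151,660

Excess of shadow minimum tax over general income tax: R$444,640 − R$151,660 = R$292,980.

R$292,980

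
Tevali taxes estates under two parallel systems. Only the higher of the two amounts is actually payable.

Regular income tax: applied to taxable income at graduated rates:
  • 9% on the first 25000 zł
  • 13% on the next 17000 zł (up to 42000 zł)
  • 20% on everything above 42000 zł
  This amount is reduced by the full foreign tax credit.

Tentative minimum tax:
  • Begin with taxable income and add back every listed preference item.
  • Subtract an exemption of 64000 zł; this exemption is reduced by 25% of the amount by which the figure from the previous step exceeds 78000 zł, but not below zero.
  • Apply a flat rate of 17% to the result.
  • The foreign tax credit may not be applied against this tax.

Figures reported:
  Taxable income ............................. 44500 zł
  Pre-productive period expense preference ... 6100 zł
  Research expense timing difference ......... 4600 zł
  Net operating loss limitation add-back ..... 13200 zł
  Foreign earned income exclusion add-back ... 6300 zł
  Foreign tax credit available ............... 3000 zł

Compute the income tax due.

Regular income tax:
  25000 zł × 9% = 2250 zł
  17000 zł × 13% = 2210 zł
  2500 zł × 20% = 500 zł
  → 4960 zł
  Less foreign tax credit 3000 zł → 1960 zł

Tentative minimum tax:
  Adjusted income: 44500 zł + 6100 zł + 4600 zł + 13200 zł + 6300 zł = 74700 zł
  Exemption: 74700 zł ≤ 78000 zł, so full 64000 zł applies
  Base: 74700 zł − 64000 zł = 10700 zł
  10700 zł × 17% = 1819 zł

1960 zł > 1819 zł, so the regular income tax governs.

1960 zł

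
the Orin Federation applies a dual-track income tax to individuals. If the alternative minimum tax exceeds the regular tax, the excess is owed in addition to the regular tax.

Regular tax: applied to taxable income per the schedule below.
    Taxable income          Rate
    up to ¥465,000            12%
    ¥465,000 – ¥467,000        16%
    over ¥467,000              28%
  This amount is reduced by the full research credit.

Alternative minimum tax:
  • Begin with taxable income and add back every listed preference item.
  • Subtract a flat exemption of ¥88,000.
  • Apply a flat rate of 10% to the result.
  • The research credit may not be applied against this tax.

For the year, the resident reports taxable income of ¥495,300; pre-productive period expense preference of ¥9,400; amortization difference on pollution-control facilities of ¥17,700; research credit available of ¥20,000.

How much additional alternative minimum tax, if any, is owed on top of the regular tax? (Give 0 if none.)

Alternative minimum tax:
  Adjusted income: ¥495,300 + ¥9,400 + ¥17,700 = ¥522,400
  Less exemption ¥88,000 → base ¥434,400
  ¥434,400 × 10% = ¥43,440

Regular tax:
  ¥465,000 × 12% = ¥55,800
  ¥2,000 × 16% = ¥320
  ¥28,300 × 28% = ¥7,924
  → ¥64,044
  Less research credit ¥20,000 → ¥44,044

¥43,440 ≤ ¥44,044, so no add-on is due.

¥0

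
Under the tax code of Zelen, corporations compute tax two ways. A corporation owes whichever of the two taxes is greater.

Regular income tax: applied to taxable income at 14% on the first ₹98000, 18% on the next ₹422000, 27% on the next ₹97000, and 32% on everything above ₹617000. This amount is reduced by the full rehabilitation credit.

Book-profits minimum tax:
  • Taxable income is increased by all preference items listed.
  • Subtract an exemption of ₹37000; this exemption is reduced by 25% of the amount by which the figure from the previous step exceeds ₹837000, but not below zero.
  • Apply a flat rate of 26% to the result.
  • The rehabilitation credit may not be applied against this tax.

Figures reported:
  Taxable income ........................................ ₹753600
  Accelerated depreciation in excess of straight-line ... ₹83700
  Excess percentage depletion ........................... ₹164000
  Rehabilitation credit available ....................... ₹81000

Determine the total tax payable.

₹260338

Regular income tax:
  ₹98000 × 14% = ₹13720
  ₹422000 × 18% = ₹75960
  ₹97000 × 27% = ₹26190
  ₹136600 × 32% = ₹43712
  → ₹159582
  Less rehabilitation credit ₹81000 → ₹78582

Book-profits minimum tax:
  Adjusted income: ₹753600 + ₹83700 + ₹164000 = ₹1001300
  Exemption: 25% × (₹1001300 − ₹837000) = ₹41075 ≥ ₹37000, so the exemption is fully phased out
  Base: ₹1001300 − ₹0 = ₹1001300
  ₹1001300 × 26% = ₹260338

₹260338 > ₹78582, so the book-profits minimum tax is the binding amount.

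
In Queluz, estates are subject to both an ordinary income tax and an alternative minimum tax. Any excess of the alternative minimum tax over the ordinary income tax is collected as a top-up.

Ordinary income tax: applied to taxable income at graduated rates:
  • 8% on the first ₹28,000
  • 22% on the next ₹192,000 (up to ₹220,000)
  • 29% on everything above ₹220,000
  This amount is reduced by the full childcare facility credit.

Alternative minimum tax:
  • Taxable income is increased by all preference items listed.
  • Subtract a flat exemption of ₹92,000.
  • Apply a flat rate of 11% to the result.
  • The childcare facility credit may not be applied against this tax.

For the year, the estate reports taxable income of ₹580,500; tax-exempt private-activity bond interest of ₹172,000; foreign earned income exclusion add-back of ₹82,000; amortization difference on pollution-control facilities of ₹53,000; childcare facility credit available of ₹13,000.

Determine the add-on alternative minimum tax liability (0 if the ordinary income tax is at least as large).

Alternative minimum tax:
  Adjusted income: ₹580,500 + ₹172,000 + ₹82,000 + ₹53,000 = ₹887,500
  Less exemption ₹92,000 → base ₹795,500
  ₹795,500 × 11% = ₹87,505

Ordinary income tax:
  ₹28,000 × 8% = ₹2,240
  ₹192,000 × 22% = ₹42,240
  ₹360,500 × 29% = ₹104,545
  → ₹149,025
  Less childcare facility credit ₹13,000 → ₹136,025

₹87,505 ≤ ₹136,025, so no add-on is due.

₹0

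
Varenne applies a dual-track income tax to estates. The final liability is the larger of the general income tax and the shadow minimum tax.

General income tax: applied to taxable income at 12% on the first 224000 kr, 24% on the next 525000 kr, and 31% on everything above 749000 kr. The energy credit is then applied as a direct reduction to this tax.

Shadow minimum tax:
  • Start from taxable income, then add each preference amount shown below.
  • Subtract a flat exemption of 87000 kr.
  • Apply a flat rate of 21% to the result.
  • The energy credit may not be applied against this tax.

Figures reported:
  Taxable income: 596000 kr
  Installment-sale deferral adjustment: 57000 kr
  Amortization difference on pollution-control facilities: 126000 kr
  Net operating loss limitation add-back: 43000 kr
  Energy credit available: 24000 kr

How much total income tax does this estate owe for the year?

154350 kr

Shadow minimum tax:
  Adjusted income: 596000 kr + 57000 kr + 126000 kr + 43000 kr = 822000 kr
  Less exemption 87000 kr → base 735000 kr
  735000 kr × 21% = 154350 kr

General income tax:
  224000 kr × 12% = 26880 kr
  372000 kr × 24% = 89280 kr
  → 116160 kr
  Less energy credit 24000 kr → 92160 kr

154350 kr > 92160 kr, so the shadow minimum tax is the binding amount.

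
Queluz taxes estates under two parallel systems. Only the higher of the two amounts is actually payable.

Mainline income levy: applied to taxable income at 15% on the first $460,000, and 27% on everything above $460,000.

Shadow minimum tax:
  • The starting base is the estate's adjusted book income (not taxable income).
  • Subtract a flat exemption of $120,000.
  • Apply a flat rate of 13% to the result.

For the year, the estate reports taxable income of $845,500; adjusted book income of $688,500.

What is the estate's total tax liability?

Shadow minimum tax:
  Base (adjusted book income): $688,500
  Less exemption $120,000 → base $568,500
  $568,500 × 13% = $73,905

Mainline income levy:
  $460,000 × 15% = $69,000
  $385,500 × 27% = $104,085
  → $173,085

$173,085 > $73,905, so the mainline income levy governs.

$173,085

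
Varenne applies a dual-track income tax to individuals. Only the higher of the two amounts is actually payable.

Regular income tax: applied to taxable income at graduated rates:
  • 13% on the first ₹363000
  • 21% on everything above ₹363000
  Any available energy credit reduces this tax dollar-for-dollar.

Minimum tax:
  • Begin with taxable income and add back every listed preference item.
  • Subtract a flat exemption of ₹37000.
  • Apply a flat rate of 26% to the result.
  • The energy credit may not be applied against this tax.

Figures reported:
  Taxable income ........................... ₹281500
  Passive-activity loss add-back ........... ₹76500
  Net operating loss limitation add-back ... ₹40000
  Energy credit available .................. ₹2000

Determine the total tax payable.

Minimum tax:
  Adjusted income: ₹281500 + ₹76500 + ₹40000 = ₹398000
  Less exemption ₹37000 → base ₹361000
  ₹361000 × 26% = ₹93860

Regular income tax:
  ₹281500 × 13% = ₹36595
  Less energy credit ₹2000 → ₹34595

₹93860 > ₹34595, so the minimum tax is the binding amount.

₹93860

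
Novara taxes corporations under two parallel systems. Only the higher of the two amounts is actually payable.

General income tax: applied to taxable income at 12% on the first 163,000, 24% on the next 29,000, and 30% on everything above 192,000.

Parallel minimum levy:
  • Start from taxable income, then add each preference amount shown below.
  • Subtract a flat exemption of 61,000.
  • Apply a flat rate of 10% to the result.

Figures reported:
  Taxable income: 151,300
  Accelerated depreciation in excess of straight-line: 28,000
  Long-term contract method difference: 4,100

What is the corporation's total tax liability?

18,156

General income tax:
  151,300 × 12% = 18,156

Parallel minimum levy:
  Adjusted income: 151,300 + 28,000 + 4,100 = 183,400
  Less exemption 61,000 → base 122,400
  122,400 × 10% = 12,240

18,156 > 12,240, so the general income tax governs.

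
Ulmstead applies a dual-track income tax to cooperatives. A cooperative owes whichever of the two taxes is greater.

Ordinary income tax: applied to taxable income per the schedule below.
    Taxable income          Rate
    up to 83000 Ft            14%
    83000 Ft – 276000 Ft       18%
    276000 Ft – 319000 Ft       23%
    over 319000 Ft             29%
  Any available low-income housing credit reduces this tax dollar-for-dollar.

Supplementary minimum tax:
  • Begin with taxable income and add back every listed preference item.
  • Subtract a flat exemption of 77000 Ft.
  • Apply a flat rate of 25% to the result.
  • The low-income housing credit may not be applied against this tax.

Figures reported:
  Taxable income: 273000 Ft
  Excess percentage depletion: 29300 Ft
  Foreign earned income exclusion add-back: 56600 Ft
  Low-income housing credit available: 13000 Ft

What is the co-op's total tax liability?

70475 Ft

Ordinary income tax:
  83000 Ft × 14% = 11620 Ft
  190000 Ft × 18% = 34200 Ft
  → 45820 Ft
  Less low-income housing credit 13000 Ft → 32820 Ft

Supplementary minimum tax:
  Adjusted income: 273000 Ft + 29300 Ft + 56600 Ft = 358900 Ft
  Less exemption 77000 Ft → base 281900 Ft
  281900 Ft × 25% = 70475 Ft

70475 Ft > 32820 Ft, so the supplementary minimum tax is the binding amount.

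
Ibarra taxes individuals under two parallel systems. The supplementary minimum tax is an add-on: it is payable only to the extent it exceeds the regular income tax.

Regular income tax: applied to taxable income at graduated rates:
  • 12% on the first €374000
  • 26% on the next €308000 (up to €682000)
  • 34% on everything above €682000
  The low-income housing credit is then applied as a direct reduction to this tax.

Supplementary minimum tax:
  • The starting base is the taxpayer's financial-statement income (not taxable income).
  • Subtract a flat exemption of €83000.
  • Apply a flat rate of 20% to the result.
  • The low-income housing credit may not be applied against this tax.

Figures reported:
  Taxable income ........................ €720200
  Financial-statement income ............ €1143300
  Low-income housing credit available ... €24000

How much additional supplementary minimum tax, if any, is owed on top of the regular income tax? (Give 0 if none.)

Supplementary minimum tax:
  Base (financial-statement income): €1143300
  Less exemption €83000 → base €1060300
  €1060300 × 20% = €212060

Regular income tax:
  €374000 × 12% = €44880
  €308000 × 26% = €80080
  €38200 × 34% = €12988
  → €137948
  Less low-income housing credit €24000 → €113948

Excess of supplementary minimum tax over regular income tax: €212060 − €113948 = €98112.

€98112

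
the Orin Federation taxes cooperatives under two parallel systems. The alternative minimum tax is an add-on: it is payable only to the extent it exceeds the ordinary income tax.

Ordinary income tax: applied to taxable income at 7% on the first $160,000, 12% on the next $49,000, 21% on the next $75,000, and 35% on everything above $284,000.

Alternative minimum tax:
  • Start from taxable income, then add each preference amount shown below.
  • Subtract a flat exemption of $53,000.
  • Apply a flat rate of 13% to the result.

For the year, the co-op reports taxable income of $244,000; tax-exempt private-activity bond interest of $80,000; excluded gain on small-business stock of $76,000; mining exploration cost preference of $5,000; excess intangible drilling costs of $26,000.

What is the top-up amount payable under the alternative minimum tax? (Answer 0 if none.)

Ordinary income tax:
  $160,000 × 7% = $11,200
  $49,000 × 12% = $5,880
  $35,000 × 21% = $7,350
  → $24,430

Alternative minimum tax:
  Adjusted income: $244,000 + $80,000 + $76,000 + $5,000 + $26,000 = $431,000
  Less exemption $53,000 → base $378,000
  $378,000 × 13% = $49,140

Excess of alternative minimum tax over ordinary income tax: $49,140 − $24,430 = $24,710.

$24,710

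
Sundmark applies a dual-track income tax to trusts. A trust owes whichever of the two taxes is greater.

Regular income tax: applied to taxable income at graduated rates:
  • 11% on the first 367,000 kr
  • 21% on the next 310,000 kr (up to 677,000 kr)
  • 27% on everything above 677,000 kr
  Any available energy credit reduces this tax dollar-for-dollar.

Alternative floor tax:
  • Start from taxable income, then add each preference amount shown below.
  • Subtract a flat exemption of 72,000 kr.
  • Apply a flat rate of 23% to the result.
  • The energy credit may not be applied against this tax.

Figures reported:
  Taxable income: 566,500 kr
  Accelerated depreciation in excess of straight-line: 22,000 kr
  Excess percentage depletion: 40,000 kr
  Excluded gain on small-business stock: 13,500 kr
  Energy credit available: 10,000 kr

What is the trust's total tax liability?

131,100 kr

Alternative floor tax:
  Adjusted income: 566,500 kr + 22,000 kr + 40,000 kr + 13,500 kr = 642,000 kr
  Less exemption 72,000 kr → base 570,000 kr
  570,000 kr × 23% = 131,100 kr

Regular income tax:
  367,000 kr × 11% = 40,370 kr
  199,500 kr × 21% = 41,895 kr
  → 82,265 kr
  Less energy credit 10,000 kr → 72,265 kr

131,100 kr > 72,265 kr, so the alternative floor tax is the binding amount.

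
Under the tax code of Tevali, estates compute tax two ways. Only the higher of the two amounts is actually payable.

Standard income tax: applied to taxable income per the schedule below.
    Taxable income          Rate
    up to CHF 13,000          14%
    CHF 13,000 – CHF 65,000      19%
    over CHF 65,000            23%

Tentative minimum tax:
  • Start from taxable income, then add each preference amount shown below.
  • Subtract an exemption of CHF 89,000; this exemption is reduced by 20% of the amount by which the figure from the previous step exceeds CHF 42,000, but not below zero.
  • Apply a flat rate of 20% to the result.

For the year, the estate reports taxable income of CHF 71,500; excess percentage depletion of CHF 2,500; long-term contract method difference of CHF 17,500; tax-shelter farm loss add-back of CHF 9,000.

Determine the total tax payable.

Standard income tax:
  CHF 13,000 × 14% = CHF 1,820
  CHF 52,000 × 19% = CHF 9,880
  CHF 6,500 × 23% = CHF 1,495
  → CHF 13,195

Tentative minimum tax:
  Adjusted income: CHF 71,500 + CHF 2,500 + CHF 17,500 + CHF 9,000 = CHF 100,500
  Exemption: CHF 89,000 − 20% × (CHF 100,500 − CHF 42,000) = CHF 89,000 − CHF 11,700 = CHF 77,300
  Base: CHF 100,500 − CHF 77,300 = CHF 23,200
  CHF 23,200 × 20% = CHF 4,640

CHF 13,195 > CHF 4,640, so the standard income tax governs.

CHF 13,195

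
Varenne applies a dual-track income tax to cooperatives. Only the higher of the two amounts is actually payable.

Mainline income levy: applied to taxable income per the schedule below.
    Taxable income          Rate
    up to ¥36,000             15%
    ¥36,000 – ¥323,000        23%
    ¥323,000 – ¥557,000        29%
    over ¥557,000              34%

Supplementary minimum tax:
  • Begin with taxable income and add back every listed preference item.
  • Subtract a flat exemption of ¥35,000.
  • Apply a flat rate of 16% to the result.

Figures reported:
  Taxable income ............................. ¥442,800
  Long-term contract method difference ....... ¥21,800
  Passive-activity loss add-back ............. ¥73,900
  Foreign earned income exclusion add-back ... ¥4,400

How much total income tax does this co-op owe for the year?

Mainline income levy:
  ¥36,000 × 15% = ¥5,400
  ¥287,000 × 23% = ¥66,010
  ¥119,800 × 29% = ¥34,742
  → ¥106,152

Supplementary minimum tax:
  Adjusted income: ¥442,800 + ¥21,800 + ¥73,900 + ¥4,400 = ¥542,900
  Less exemption ¥35,000 → base ¥507,900
  ¥507,900 × 16% = ¥81,264

¥106,152 > ¥81,264, so the mainline income levy governs.

¥106,152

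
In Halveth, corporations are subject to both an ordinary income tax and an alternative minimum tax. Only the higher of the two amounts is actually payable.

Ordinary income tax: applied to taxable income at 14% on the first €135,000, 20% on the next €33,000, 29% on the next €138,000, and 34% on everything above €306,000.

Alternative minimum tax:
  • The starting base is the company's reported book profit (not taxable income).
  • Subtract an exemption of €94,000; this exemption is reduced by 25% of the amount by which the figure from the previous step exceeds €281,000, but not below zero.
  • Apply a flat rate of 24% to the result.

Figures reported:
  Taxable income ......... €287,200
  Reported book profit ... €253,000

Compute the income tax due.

Alternative minimum tax:
  Base (reported book profit): €253,000
  Exemption: €253,000 ≤ €281,000, so full €94,000 applies
  Base: €253,000 − €94,000 = €159,000
  €159,000 × 24% = €38,160

Ordinary income tax:
  €135,000 × 14% = €18,900
  €33,000 × 20% = €6,600
  €119,200 × 29% = €34,568
  → €60,068

€60,068 > €38,160, so the ordinary income tax governs.

€60,068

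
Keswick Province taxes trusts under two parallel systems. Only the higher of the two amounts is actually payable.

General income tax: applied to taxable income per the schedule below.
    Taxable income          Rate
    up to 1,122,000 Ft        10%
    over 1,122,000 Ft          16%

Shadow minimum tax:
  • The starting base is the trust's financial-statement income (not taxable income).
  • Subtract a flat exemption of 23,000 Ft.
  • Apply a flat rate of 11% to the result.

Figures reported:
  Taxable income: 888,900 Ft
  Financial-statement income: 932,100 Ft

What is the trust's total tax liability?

Shadow minimum tax:
  Base (financial-statement income): 932,100 Ft
  Less exemption 23,000 Ft → base 909,100 Ft
  909,100 Ft × 11% = 100,001 Ft

General income tax:
  888,900 Ft × 10% = 88,890 Ft

100,001 Ft > 88,890 Ft, so the shadow minimum tax is the binding amount.

100,001 Ft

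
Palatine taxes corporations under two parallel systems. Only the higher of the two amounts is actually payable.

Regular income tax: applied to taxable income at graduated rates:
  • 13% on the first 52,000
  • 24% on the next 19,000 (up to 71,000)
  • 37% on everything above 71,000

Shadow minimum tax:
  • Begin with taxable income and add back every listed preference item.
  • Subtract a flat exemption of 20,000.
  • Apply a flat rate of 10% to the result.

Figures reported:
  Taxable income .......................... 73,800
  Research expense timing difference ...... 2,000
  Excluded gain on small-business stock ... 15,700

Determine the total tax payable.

Regular income tax:
  52,000 × 13% = 6,760
  19,000 × 24% = 4,560
  2,800 × 37% = 1,036
  → 12,356

Shadow minimum tax:
  Adjusted income: 73,800 + 2,000 + 15,700 = 91,500
  Less exemption 20,000 → base 71,500
  71,500 × 10% = 7,150

12,356 > 7,150, so the regular income tax governs.

12,356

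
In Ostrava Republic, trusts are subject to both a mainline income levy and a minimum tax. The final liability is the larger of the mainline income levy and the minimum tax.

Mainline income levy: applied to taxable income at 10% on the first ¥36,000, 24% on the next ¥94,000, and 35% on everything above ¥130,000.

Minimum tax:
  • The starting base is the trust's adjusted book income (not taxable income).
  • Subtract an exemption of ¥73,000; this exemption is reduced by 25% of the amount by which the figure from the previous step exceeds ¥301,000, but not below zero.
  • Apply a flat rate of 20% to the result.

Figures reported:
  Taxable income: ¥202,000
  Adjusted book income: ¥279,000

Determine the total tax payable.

Mainline income levy:
  ¥36,000 × 10% = ¥3,600
  ¥94,000 × 24% = ¥22,560
  ¥72,000 × 35% = ¥25,200
  → ¥51,360

Minimum tax:
  Base (adjusted book income): ¥279,000
  Exemption: ¥279,000 ≤ ¥301,000, so full ¥73,000 applies
  Base: ¥279,000 − ¥73,000 = ¥206,000
  ¥206,000 × 20% = ¥41,200

¥51,360 > ¥41,200, so the mainline income levy governs.

¥51,360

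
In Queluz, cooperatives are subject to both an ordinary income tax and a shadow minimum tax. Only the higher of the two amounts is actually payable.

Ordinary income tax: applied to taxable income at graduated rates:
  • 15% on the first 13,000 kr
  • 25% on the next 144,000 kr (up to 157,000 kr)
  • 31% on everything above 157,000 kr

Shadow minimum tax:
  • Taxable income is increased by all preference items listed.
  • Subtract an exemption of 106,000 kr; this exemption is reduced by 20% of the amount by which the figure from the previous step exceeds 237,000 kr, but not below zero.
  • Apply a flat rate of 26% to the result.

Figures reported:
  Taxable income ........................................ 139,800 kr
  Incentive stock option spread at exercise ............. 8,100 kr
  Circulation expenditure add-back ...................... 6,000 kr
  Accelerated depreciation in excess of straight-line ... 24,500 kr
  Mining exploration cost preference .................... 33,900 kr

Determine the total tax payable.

33,650 kr

Ordinary income tax:
  13,000 kr × 15% = 1,950 kr
  126,800 kr × 25% = 31,700 kr
  → 33,650 kr

Shadow minimum tax:
  Adjusted income: 139,800 kr + 8,100 kr + 6,000 kr + 24,500 kr + 33,900 kr = 212,300 kr
  Exemption: 212,300 kr ≤ 237,000 kr, so full 106,000 kr applies
  Base: 212,300 kr − 106,000 kr = 106,300 kr
  106,300 kr × 26% = 27,638 kr

33,650 kr > 27,638 kr, so the ordinary income tax governs.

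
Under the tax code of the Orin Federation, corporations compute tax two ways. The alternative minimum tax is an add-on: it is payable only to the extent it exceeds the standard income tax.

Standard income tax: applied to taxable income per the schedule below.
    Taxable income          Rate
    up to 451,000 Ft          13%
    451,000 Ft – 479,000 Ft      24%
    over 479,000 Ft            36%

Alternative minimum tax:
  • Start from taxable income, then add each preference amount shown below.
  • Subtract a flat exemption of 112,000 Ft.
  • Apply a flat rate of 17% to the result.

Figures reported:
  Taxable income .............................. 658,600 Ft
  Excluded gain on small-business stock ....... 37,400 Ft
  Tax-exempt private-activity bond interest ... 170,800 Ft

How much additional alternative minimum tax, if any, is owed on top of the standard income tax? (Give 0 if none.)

Standard income tax:
  451,000 Ft × 13% = 58,630 Ft
  28,000 Ft × 24% = 6,720 Ft
  179,600 Ft × 36% = 64,656 Ft
  → 130,006 Ft

Alternative minimum tax:
  Adjusted income: 658,600 Ft + 37,400 Ft + 170,800 Ft = 866,800 Ft
  Less exemption 112,000 Ft → base 754,800 Ft
  754,800 Ft × 17% = 128,316 Ft

128,316 Ft ≤ 130,006 Ft, so no add-on is due.

0 Ft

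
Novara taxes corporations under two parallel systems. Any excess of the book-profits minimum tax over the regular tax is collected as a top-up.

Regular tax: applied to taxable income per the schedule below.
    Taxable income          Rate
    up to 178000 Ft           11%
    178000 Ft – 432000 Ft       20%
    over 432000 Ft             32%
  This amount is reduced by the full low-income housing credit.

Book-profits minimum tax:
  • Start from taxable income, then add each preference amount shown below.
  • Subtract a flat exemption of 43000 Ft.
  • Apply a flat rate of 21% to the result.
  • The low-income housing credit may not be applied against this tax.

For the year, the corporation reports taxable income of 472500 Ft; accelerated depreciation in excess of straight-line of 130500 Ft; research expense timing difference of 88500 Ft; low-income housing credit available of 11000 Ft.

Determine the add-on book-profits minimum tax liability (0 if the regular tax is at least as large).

63845 Ft

Regular tax:
  178000 Ft × 11% = 19580 Ft
  254000 Ft × 20% = 50800 Ft
  40500 Ft × 32% = 12960 Ft
  → 83340 Ft
  Less low-income housing credit 11000 Ft → 72340 Ft

Book-profits minimum tax:
  Adjusted income: 472500 Ft + 130500 Ft + 88500 Ft = 691500 Ft
  Less exemption 43000 Ft → base 648500 Ft
  648500 Ft × 21% = 136185 Ft

Excess of book-profits minimum tax over regular tax: 136185 Ft − 72340 Ft = 63845 Ft.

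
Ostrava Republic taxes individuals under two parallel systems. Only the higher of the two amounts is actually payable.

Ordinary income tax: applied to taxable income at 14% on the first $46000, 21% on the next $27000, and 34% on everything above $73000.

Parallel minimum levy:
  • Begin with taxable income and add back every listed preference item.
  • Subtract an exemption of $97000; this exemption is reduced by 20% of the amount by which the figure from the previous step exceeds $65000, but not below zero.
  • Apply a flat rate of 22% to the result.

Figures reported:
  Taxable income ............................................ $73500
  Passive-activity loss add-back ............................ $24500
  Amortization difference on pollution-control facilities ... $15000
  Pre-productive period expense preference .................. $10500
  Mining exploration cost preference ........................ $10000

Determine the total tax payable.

$12280

Parallel minimum levy:
  Adjusted income: $73500 + $24500 + $15000 + $10500 + $10000 = $133500
  Exemption: $97000 − 20% × ($133500 − $65000) = $97000 − $13700 = $83300
  Base: $133500 − $83300 = $50200
  $50200 × 22% = $11044

Ordinary income tax:
  $46000 × 14% = $6440
  $27000 × 21% = $5670
  $500 × 34% = $170
  → $12280

$12280 > $11044, so the ordinary income tax governs.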